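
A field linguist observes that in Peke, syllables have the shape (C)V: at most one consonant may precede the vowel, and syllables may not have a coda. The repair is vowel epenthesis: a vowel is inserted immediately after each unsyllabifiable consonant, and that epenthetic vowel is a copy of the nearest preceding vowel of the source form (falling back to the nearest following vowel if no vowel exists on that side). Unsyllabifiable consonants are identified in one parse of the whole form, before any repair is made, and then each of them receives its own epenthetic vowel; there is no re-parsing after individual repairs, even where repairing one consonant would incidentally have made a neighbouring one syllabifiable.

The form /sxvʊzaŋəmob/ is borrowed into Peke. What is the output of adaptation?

Syllabifying with onset maximization leaves /s/, /x/, /b/ stranded (no codas are permitted; onsets are limited to one consonant).
Inserting the epenthetic vowel yields /s/ → /sʊ/, /x/ → /xʊ/, /b/ → /bo/.

sʊxʊvʊzaŋəmobo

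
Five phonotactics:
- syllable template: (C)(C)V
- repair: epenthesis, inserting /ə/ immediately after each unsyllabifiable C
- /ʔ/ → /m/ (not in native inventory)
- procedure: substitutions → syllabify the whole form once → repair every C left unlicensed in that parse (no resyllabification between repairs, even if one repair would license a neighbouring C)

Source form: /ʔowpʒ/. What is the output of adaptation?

mowəpəʒə

Substitution: /ʔ/ → /m/, giving /mowpʒ/.
The consonants /w/, /p/, /ʒ/ cannot be parsed into a legal (C)(C)V syllable (no codas are permitted; onsets may contain at most 2 consonants).
Inserting the epenthetic vowel yields /w/ → /wə/, /p/ → /pə/, /ʒ/ → /ʒə/.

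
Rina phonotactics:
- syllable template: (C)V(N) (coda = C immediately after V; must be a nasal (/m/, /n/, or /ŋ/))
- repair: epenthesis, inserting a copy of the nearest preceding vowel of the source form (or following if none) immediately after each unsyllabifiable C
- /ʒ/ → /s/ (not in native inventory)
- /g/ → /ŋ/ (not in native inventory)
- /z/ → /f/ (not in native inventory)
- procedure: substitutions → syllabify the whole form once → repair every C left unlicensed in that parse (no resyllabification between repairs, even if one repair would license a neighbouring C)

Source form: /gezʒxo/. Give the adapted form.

ŋefesexo

Substitution: /g/ → /ŋ/, /z/ → /f/, /ʒ/ → /s/, giving /ŋefsxo/.
Under (C)V(N), the unsyllabifiable consonants are /f/, /s/ (only a nasal (/m/, /n/, or /ŋ/) is licensed in coda position; onsets are limited to one consonant).
Each unlicensed consonant becomes the onset of a new syllable: /f/ → /fe/, /s/ → /se/.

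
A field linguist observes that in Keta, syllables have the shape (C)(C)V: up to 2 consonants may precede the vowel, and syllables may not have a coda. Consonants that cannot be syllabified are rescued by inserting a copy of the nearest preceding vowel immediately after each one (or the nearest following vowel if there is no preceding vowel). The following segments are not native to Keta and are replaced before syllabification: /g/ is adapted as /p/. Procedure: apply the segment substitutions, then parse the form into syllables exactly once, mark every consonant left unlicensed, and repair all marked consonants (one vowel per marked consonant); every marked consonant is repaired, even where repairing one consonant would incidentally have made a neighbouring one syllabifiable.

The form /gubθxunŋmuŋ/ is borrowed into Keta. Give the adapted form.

Substitution: /g/ → /p/, giving /pubθxunŋmuŋ/.
The consonants /b/, /n/, /ŋ/ cannot be parsed into a legal (C)(C)V syllable (no codas are permitted; onsets may contain at most 2 consonants).
Epenthesis after each stranded consonant: /b/ → /bu/, /n/ → /nu/, /ŋ/ → /ŋu/.

pubuθxunuŋmuŋu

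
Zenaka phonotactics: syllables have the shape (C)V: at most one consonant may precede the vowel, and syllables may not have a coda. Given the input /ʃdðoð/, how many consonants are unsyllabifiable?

3

Under (C)V, the unsyllabifiable consonants are /ʃ/, /d/, /ð/ (no codas are permitted; onsets are limited to one consonant).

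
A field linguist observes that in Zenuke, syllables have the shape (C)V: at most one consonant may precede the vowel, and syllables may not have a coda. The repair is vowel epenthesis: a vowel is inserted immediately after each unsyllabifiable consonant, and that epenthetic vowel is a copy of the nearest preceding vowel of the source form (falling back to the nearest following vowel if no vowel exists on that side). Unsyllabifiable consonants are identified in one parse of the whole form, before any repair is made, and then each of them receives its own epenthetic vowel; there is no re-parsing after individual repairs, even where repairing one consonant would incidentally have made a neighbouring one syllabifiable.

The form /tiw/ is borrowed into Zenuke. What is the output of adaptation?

Under (C)V, the unsyllabifiable consonants are /w/ (no codas are permitted; onsets are limited to one consonant).
Inserting the epenthetic vowel yields /w/ → /wi/.

tiwi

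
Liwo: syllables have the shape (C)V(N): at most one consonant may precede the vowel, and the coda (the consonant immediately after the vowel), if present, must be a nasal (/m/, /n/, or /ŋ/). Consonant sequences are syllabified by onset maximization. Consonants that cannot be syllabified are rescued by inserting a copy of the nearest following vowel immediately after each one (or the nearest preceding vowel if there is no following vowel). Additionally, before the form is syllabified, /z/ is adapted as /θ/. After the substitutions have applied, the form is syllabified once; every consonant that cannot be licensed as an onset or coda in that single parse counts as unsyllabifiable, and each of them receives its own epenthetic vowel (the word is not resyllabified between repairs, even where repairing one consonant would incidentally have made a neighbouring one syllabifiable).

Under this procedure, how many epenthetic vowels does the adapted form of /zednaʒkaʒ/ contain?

3

After substitution the input is /θednaʒkaʒ/.
The unsyllabifiable consonants are /d/, /ʒ/, /ʒ/; each receives one epenthetic vowel.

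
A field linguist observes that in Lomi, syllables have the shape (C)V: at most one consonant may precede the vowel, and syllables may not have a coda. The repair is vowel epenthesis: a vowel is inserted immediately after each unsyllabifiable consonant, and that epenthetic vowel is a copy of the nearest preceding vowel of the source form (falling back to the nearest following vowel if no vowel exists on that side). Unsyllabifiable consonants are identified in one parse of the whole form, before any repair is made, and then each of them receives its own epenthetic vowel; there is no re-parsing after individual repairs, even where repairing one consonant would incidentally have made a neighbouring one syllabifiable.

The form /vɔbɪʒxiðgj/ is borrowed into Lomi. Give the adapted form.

Under (C)V, the unsyllabifiable consonants are /ʒ/, /ð/, /g/, /j/ (no codas are permitted; onsets are limited to one consonant).
Inserting the epenthetic vowel yields /ʒ/ → /ʒɪ/, /ð/ → /ði/, /g/ → /gi/, /j/ → /ji/.

vɔbɪʒɪxiðigiji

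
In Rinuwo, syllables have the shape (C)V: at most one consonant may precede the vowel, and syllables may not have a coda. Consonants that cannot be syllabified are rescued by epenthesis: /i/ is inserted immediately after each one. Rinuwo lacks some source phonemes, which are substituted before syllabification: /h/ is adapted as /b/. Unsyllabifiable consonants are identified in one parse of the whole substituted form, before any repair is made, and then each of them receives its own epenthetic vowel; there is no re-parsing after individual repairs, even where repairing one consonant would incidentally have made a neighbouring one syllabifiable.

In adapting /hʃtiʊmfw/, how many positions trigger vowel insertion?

5

After substitution the input is /bʃtiʊmfw/.
The unsyllabifiable consonants are /b/, /ʃ/, /m/, /f/, /w/; each receives one epenthetic vowel.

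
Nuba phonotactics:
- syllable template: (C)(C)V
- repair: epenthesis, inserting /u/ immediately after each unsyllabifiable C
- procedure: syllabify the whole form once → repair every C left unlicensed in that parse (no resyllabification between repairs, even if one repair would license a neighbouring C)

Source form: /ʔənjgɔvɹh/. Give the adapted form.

The consonants /n/, /v/, /ɹ/, /h/ cannot be parsed into a legal (C)(C)V syllable (no codas are permitted; onsets may contain at most 2 consonants).
Each unlicensed consonant becomes the onset of a new syllable: /n/ → /nu/, /v/ → /vu/, /ɹ/ → /ɹu/, /h/ → /hu/.

ʔənujgɔvuɹuhu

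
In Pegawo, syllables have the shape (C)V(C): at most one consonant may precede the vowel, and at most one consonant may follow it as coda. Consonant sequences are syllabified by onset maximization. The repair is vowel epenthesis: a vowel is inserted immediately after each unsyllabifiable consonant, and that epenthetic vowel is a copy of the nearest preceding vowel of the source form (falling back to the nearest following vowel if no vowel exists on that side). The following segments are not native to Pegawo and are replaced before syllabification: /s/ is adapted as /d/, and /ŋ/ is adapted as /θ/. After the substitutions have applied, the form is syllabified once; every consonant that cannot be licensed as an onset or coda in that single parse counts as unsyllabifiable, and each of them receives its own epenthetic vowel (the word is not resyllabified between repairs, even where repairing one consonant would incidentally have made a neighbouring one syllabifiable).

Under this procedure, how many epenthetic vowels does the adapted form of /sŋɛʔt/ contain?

2

After substitution the input is /dθɛʔt/.
The unsyllabifiable consonants are /d/, /t/; each receives one epenthetic vowel.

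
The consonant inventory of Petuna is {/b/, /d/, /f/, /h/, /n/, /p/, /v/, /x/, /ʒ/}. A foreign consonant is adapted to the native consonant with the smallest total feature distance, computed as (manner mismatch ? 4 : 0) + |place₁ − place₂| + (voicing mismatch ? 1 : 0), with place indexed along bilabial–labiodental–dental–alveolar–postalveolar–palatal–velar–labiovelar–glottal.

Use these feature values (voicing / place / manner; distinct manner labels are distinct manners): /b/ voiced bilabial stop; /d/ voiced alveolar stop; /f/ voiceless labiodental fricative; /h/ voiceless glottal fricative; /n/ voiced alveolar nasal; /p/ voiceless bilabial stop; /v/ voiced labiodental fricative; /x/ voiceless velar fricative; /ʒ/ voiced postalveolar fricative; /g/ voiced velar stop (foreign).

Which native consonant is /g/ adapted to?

d

/d/ is closest: same manner (stop), place distance 3 (velar→alveolar), same voicing; total 3. Next closest is /x/ at distance 5.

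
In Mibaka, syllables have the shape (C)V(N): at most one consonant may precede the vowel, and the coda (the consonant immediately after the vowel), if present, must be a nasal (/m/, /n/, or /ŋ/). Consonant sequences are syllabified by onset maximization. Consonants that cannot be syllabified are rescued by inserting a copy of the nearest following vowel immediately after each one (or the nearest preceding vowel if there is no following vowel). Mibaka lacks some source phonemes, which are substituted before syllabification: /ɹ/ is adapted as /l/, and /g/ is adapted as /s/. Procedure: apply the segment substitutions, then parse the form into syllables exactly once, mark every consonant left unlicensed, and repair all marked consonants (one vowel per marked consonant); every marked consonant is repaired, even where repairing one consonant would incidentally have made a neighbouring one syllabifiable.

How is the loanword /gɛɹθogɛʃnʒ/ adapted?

Substitution: /g/ → /s/, /ɹ/ → /l/, giving /sɛlθosɛʃnʒ/.
Syllabifying with onset maximization leaves /l/, /ʃ/, /n/, /ʒ/ stranded (only a nasal (/m/, /n/, or /ŋ/) is licensed in coda position; onsets are limited to one consonant).
Epenthesis after each stranded consonant: /l/ → /lo/, /ʃ/ → /ʃɛ/, /n/ → /nɛ/, /ʒ/ → /ʒɛ/.

sɛloθosɛʃɛnɛʒɛ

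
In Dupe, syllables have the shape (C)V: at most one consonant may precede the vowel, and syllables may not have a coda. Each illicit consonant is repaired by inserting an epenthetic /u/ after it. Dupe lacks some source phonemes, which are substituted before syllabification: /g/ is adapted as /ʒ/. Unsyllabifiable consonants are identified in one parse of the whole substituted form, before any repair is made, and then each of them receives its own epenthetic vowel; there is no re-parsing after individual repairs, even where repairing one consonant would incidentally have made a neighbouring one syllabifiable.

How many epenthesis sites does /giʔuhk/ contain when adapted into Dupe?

2

After substitution the input is /ʒiʔuhk/.
The unsyllabifiable consonants are /h/, /k/; each receives one epenthetic vowel.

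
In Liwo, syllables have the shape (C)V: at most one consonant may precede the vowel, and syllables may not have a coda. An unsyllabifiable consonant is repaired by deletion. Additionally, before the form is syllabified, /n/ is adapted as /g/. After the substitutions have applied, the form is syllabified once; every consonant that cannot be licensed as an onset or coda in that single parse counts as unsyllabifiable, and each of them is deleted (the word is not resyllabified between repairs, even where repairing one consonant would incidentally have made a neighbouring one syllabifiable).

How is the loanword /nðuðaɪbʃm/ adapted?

ðuðaɪ

Substitution: /n/ → /g/, giving /gðuðaɪbʃm/.
The consonants /g/, /b/, /ʃ/, /m/ cannot be parsed into a legal (C)V syllable (no codas are permitted; onsets are limited to one consonant).
Deletion applies to /g/, /b/, /ʃ/, /m/.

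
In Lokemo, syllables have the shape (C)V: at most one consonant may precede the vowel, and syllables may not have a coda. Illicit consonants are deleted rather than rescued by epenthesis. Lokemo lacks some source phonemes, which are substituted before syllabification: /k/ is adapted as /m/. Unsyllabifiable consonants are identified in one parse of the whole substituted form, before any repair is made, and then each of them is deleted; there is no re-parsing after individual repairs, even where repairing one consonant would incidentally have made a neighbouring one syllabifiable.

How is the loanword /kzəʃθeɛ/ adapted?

zəθeɛ

Substitution: /k/ → /m/, giving /mzəʃθeɛ/.
The consonants /m/, /ʃ/ cannot be parsed into a legal (C)V syllable (no codas are permitted; onsets are limited to one consonant).
Each unlicensed consonant is deleted: /m/, /ʃ/.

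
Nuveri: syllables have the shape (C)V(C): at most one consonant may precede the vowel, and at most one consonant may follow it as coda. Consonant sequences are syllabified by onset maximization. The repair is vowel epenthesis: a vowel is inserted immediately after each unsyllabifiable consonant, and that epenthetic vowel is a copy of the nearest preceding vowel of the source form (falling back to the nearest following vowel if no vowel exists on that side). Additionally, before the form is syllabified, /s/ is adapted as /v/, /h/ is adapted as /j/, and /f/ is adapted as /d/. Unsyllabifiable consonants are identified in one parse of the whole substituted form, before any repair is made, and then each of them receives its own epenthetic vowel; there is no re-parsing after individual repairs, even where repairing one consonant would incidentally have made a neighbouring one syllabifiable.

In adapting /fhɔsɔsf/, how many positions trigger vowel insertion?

2

After substitution the input is /djɔvɔvd/.
The unsyllabifiable consonants are /d/, /d/; each receives one epenthetic vowel.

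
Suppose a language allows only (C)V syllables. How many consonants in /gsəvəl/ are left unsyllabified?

Under (C)V, the unsyllabifiable consonants are /g/, /l/ (no codas are permitted; onsets are limited to one consonant).

2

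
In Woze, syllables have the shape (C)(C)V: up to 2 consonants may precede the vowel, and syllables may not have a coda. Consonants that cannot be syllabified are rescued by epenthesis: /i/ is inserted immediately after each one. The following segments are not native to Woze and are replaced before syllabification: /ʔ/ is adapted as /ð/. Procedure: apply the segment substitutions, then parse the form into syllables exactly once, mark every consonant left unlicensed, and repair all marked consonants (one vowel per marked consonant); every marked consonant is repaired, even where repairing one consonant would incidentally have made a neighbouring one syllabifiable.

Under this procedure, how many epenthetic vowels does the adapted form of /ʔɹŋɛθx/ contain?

3

After substitution the input is /ðɹŋɛθx/.
The unsyllabifiable consonants are /ð/, /θ/, /x/; each receives one epenthetic vowel.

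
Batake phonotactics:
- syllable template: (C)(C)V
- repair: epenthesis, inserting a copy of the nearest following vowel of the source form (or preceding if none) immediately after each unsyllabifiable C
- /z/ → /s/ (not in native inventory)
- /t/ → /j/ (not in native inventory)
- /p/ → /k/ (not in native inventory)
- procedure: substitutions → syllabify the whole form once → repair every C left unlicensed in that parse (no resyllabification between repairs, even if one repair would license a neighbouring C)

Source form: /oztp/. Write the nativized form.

Substitution: /z/ → /s/, /t/ → /j/, /p/ → /k/, giving /osjk/.
Under (C)(C)V, the unsyllabifiable consonants are /s/, /j/, /k/ (no codas are permitted; onsets may contain at most 2 consonants).
Each unlicensed consonant becomes the onset of a new syllable: /s/ → /so/, /j/ → /jo/, /k/ → /ko/.

osojoko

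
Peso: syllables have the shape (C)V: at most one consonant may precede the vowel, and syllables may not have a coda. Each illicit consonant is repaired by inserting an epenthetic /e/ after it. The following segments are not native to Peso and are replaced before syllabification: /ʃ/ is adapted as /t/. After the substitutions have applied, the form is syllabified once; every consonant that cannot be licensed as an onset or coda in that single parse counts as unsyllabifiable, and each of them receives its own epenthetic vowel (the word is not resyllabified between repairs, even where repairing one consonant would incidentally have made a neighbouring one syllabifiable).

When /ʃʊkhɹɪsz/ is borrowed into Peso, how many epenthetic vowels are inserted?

After substitution the input is /tʊkhɹɪsz/.
The unsyllabifiable consonants are /k/, /h/, /s/, /z/; each receives one epenthetic vowel.

4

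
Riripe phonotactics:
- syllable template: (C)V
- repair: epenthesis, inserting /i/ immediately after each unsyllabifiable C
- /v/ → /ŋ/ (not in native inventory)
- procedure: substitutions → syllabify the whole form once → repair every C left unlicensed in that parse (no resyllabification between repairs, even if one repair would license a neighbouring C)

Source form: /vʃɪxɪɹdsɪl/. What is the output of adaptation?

Substitution: /v/ → /ŋ/, giving /ŋʃɪxɪɹdsɪl/.
The consonants /ŋ/, /ɹ/, /d/, /l/ cannot be parsed into a legal (C)V syllable (no codas are permitted; onsets are limited to one consonant).
Inserting the epenthetic vowel yields /ŋ/ → /ŋi/, /ɹ/ → /ɹi/, /d/ → /di/, /l/ → /li/.

ŋiʃɪxɪɹidisɪli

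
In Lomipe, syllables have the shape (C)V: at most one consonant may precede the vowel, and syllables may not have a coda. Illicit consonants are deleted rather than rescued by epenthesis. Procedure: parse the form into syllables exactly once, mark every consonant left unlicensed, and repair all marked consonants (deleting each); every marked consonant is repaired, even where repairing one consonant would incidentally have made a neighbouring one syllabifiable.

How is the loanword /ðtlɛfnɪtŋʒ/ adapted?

lɛnɪ

The consonants /ð/, /t/, /f/, /t/, /ŋ/, /ʒ/ cannot be parsed into a legal (C)V syllable (no codas are permitted; onsets are limited to one consonant).
Deleting the stranded consonants removes /ð/, /t/, /f/, /t/, /ŋ/, /ʒ/.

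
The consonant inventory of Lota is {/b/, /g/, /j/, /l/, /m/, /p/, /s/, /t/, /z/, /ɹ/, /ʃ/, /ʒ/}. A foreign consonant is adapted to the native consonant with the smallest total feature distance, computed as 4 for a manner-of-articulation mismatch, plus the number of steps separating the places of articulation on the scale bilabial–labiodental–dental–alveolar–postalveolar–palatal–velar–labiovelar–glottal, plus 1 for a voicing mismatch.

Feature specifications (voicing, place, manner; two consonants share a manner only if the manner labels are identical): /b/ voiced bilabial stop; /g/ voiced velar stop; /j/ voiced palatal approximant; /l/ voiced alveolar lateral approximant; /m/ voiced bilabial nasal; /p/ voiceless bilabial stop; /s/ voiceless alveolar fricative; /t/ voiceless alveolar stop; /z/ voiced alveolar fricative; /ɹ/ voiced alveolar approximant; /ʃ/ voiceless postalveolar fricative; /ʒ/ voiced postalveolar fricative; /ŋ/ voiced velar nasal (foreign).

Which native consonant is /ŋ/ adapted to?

g

/g/ is closest: manner differs (nasal→stop, +4), place distance 0 (velar→velar), same voicing; total 4. Next closest is /j/ at distance 5.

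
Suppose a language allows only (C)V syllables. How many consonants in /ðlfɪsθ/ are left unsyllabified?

The consonants /ð/, /l/, /s/, /θ/ cannot be parsed into a legal (C)V syllable (no codas are permitted; onsets are limited to one consonant).

4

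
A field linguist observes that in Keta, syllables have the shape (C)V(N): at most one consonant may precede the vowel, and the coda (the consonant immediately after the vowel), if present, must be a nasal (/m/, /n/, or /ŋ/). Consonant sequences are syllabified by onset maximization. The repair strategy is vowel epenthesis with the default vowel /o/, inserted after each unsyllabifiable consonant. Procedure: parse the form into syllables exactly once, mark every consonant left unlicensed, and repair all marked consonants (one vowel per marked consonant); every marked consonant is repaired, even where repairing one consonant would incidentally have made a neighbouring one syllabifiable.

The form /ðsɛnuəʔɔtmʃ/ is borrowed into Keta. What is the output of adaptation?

ðosɛnuəʔɔtomoʃo

Under (C)V(N), the unsyllabifiable consonants are /ð/, /t/, /m/, /ʃ/ (only a nasal (/m/, /n/, or /ŋ/) is licensed in coda position; onsets are limited to one consonant).
Epenthesis after each stranded consonant: /ð/ → /ðo/, /t/ → /to/, /m/ → /mo/, /ʃ/ → /ʃo/.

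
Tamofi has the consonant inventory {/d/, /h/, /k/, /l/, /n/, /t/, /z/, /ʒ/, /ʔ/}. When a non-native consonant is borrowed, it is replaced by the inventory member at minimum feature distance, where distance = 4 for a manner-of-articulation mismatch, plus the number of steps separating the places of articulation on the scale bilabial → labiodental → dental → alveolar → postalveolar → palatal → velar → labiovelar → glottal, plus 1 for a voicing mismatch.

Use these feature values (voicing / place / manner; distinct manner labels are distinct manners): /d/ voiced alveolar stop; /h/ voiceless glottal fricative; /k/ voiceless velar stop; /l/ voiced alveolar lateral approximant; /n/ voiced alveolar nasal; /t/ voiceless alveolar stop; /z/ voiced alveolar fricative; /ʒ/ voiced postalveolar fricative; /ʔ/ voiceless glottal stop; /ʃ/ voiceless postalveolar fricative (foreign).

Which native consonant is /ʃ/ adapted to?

/ʒ/ is closest: same manner (fricative), place distance 0 (postalveolar→postalveolar), voicing differs (+1); total 1. Next closest is /z/ at distance 2.

ʒ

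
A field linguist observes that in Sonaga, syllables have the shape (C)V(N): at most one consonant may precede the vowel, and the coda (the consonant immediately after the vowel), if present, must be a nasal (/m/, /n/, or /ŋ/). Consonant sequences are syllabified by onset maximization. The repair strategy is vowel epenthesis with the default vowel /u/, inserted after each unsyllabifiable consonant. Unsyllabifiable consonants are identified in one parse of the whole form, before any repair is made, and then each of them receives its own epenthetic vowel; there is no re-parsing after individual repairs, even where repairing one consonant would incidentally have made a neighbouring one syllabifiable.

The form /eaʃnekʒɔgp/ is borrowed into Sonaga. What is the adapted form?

Under (C)V(N), the unsyllabifiable consonants are /ʃ/, /k/, /g/, /p/ (only a nasal (/m/, /n/, or /ŋ/) is licensed in coda position; onsets are limited to one consonant).
Epenthesis after each stranded consonant: /ʃ/ → /ʃu/, /k/ → /ku/, /g/ → /gu/, /p/ → /pu/.

eaʃunekuʒɔgupu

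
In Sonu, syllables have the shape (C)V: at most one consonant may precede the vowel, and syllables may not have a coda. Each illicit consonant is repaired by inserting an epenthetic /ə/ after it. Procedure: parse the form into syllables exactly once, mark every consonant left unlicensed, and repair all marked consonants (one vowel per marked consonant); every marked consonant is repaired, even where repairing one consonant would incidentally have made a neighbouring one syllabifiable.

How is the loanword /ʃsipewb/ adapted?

ʃəsipewəbə

The consonants /ʃ/, /w/, /b/ cannot be parsed into a legal (C)V syllable (no codas are permitted; onsets are limited to one consonant).
Each unlicensed consonant becomes the onset of a new syllable: /ʃ/ → /ʃə/, /w/ → /wə/, /b/ → /bə/.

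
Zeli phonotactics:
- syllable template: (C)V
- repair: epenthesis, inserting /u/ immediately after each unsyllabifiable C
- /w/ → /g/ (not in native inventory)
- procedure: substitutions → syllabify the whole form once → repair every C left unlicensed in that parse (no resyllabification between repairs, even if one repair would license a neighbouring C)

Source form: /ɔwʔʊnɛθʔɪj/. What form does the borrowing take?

Substitution: /w/ → /g/, giving /ɔgʔʊnɛθʔɪj/.
Syllabifying with onset maximization leaves /g/, /θ/, /j/ stranded (no codas are permitted; onsets are limited to one consonant).
Epenthesis after each stranded consonant: /g/ → /gu/, /θ/ → /θu/, /j/ → /ju/.

ɔguʔʊnɛθuʔɪju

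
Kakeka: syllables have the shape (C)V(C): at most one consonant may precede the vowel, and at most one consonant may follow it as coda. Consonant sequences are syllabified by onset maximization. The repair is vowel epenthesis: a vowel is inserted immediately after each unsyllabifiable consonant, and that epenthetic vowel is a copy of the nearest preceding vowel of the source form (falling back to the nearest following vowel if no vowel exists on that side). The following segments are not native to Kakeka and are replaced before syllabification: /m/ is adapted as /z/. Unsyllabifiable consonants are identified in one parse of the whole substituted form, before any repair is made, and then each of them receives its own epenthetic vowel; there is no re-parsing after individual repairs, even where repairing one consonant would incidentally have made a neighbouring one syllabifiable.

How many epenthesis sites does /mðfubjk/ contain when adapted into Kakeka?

4

After substitution the input is /zðfubjk/.
The unsyllabifiable consonants are /z/, /ð/, /j/, /k/; each receives one epenthetic vowel.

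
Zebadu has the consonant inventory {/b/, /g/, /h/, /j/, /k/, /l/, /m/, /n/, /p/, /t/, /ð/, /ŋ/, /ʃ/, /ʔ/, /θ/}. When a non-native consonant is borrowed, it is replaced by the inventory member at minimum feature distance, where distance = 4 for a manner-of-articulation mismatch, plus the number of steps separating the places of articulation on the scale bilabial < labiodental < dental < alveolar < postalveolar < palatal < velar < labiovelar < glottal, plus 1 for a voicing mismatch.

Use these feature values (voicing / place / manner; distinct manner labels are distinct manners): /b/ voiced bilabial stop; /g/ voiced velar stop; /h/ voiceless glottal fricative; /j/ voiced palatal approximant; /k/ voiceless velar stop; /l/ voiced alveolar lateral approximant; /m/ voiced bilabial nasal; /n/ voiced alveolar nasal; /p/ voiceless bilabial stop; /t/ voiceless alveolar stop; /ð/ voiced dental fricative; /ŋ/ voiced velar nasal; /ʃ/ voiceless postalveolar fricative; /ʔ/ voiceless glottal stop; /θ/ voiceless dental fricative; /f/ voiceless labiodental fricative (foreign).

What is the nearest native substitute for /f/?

/θ/ is closest: same manner (fricative), place distance 1 (labiodental→dental), same voicing; total 1. Next closest is /ð/ at distance 2.

θ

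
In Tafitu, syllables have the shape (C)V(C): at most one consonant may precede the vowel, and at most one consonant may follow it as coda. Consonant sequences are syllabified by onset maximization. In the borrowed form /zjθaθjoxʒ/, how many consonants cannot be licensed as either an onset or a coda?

Syllabifying with onset maximization leaves /z/, /j/, /ʒ/ stranded (at most one coda consonant is licensed; onsets are limited to one consonant).

3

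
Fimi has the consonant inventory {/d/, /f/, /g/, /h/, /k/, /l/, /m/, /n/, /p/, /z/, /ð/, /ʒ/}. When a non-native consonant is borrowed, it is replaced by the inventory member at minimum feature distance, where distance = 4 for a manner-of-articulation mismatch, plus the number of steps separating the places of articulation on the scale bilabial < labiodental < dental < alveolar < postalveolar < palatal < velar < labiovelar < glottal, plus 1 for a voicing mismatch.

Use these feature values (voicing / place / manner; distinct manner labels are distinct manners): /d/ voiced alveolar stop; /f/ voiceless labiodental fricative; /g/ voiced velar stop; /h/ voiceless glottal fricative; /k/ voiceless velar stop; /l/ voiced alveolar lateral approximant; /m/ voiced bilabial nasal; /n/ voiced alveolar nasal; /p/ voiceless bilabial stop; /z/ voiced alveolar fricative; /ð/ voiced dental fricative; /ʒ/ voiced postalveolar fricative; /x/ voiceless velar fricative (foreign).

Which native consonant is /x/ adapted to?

h

/h/ is closest: same manner (fricative), place distance 2 (velar→glottal), same voicing; total 2. Next closest is /ʒ/ at distance 3.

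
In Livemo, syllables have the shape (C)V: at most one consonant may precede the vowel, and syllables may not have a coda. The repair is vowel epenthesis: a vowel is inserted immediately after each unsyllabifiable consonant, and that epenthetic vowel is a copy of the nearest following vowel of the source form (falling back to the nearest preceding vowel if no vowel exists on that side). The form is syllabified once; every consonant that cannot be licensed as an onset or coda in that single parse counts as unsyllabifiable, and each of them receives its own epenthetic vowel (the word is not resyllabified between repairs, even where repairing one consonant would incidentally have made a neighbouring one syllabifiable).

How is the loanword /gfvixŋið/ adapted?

The consonants /g/, /f/, /x/, /ð/ cannot be parsed into a legal (C)V syllable (no codas are permitted; onsets are limited to one consonant).
Epenthesis after each stranded consonant: /g/ → /gi/, /f/ → /fi/, /x/ → /xi/, /ð/ → /ði/.

gifivixiŋiði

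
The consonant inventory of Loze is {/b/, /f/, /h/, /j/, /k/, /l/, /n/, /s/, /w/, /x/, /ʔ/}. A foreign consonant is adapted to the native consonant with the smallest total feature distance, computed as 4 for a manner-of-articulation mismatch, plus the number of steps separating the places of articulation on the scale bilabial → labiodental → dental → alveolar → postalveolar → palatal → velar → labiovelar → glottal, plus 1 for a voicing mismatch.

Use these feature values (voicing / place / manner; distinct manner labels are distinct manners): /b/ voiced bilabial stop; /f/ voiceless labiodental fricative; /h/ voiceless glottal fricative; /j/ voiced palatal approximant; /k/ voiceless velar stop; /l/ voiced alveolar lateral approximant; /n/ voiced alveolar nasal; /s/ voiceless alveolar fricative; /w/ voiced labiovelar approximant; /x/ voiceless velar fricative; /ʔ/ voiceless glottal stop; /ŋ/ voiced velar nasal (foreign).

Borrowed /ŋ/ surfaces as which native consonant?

/n/ is closest: same manner (nasal), place distance 3 (velar→alveolar), same voicing; total 3. Next closest is /j/ at distance 5.

n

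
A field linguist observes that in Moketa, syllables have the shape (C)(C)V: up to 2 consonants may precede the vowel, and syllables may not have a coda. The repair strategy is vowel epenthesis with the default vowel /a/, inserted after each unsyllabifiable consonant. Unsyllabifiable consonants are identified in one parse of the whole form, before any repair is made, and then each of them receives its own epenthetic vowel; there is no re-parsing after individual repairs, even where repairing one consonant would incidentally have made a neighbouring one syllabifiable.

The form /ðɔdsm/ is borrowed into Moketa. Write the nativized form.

ðɔdasama

Syllabifying with onset maximization leaves /d/, /s/, /m/ stranded (no codas are permitted; onsets may contain at most 2 consonants).
Epenthesis after each stranded consonant: /d/ → /da/, /s/ → /sa/, /m/ → /ma/.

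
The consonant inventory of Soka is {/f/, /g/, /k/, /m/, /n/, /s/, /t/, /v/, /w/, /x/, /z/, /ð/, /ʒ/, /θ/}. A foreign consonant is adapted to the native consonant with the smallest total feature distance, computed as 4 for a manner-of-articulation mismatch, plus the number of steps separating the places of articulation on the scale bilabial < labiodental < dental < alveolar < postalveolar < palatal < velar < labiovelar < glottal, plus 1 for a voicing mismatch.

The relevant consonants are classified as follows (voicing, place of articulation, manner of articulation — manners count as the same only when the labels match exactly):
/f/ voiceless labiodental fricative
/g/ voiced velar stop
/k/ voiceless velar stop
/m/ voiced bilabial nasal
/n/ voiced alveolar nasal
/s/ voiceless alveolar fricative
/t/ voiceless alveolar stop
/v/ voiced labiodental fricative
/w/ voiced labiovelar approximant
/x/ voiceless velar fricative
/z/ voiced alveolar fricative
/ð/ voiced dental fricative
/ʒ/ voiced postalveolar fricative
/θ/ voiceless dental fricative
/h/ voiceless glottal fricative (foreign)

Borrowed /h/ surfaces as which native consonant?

/x/ is closest: same manner (fricative), place distance 2 (glottal→velar), same voicing; total 2. Next closest is /s/ at distance 5.

x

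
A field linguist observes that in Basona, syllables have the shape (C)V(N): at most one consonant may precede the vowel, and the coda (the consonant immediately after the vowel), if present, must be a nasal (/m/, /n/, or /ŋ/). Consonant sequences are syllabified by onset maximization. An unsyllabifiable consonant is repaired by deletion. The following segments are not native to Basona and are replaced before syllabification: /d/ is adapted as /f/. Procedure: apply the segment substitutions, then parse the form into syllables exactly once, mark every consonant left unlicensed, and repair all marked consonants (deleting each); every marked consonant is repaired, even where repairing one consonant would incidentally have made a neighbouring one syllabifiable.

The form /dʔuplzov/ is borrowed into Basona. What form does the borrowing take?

ʔuzo

Substitution: /d/ → /f/, giving /fʔuplzov/.
Syllabifying with onset maximization leaves /f/, /p/, /l/, /v/ stranded (only a nasal (/m/, /n/, or /ŋ/) is licensed in coda position; onsets are limited to one consonant).
Deletion applies to /f/, /p/, /l/, /v/.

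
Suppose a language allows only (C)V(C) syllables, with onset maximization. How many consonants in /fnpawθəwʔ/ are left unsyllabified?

3

Syllabifying with onset maximization leaves /f/, /n/, /ʔ/ stranded (at most one coda consonant is licensed; onsets are limited to one consonant).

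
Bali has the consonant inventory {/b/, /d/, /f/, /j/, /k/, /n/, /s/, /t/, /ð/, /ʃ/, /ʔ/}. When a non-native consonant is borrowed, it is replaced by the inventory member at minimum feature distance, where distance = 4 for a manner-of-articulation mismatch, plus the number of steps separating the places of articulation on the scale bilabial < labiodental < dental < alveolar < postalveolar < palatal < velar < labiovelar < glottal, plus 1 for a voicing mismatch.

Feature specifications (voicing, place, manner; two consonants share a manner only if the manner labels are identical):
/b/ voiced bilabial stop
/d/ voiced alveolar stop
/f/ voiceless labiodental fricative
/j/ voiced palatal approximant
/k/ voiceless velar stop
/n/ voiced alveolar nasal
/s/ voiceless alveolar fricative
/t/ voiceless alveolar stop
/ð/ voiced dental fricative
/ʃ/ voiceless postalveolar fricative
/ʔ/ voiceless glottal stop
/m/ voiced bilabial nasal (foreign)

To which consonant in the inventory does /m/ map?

/n/ is closest: same manner (nasal), place distance 3 (bilabial→alveolar), same voicing; total 3. Next closest is /b/ at distance 4.

n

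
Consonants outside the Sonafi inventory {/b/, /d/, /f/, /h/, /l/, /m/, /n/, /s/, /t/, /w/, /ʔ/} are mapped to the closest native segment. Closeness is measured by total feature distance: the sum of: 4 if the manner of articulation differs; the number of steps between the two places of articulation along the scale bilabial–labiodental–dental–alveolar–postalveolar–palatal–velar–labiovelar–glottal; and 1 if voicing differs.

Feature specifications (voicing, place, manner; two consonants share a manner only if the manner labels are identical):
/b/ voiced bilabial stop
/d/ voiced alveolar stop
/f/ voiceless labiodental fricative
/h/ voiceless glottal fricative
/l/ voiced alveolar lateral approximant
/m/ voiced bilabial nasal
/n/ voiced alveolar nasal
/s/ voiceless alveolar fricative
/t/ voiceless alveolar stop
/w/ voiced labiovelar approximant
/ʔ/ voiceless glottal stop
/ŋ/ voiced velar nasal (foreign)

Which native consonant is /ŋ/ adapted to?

/n/ is closest: same manner (nasal), place distance 3 (velar→alveolar), same voicing; total 3. Next closest is /w/ at distance 5.

n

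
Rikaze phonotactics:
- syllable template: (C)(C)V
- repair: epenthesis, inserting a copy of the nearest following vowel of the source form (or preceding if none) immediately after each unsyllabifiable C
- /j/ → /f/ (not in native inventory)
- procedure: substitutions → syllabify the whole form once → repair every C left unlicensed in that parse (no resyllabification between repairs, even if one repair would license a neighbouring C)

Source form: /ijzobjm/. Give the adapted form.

Substitution: /j/ → /f/, giving /ifzobfm/.
The consonants /b/, /f/, /m/ cannot be parsed into a legal (C)(C)V syllable (no codas are permitted; onsets may contain at most 2 consonants).
Each unlicensed consonant becomes the onset of a new syllable: /b/ → /bo/, /f/ → /fo/, /m/ → /mo/.

ifzobofomo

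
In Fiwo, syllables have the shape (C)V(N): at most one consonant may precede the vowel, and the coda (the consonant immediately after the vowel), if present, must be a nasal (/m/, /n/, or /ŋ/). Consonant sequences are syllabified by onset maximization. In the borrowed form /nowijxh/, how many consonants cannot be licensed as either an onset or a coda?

The consonants /j/, /x/, /h/ cannot be parsed into a legal (C)V(N) syllable (only a nasal (/m/, /n/, or /ŋ/) is licensed in coda position; onsets are limited to one consonant).

3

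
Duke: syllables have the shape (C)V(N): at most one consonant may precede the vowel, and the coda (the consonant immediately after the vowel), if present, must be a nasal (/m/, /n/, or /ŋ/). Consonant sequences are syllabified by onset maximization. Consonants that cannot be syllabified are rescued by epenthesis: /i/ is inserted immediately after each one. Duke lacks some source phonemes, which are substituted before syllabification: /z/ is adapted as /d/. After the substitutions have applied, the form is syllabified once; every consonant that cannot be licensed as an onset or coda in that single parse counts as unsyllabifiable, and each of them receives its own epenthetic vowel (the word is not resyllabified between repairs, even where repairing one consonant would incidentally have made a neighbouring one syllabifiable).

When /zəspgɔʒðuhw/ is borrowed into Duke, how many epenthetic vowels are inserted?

5

After substitution the input is /dəspgɔʒðuhw/.
The unsyllabifiable consonants are /s/, /p/, /ʒ/, /h/, /w/; each receives one epenthetic vowel.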